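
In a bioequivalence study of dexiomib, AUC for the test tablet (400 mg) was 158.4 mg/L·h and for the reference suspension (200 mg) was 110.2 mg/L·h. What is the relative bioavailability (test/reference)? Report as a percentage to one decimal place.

F_rel = 71.9%

F_rel = (AUC_test/D_test) / (AUC_ref/D_ref)
      = (158.4/400) / (110.2/200)
      = 0.396 / 0.551 = 0.7187 = 71.87%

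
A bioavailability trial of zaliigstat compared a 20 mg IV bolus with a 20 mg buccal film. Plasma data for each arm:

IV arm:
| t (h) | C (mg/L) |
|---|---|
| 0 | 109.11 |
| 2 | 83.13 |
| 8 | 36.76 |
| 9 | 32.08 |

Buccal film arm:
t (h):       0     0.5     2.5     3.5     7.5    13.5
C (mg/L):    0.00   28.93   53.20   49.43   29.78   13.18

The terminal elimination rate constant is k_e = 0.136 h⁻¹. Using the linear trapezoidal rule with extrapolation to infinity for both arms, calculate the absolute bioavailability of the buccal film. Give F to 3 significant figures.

Trapezoidal AUC_0→9 (IV):
  [0→2]: (109.11+83.13)/2 × 2 = 192.24
  [2→8]: (83.13+36.76)/2 × 6 = 359.67
  [8→9]: (36.76+32.08)/2 × 1 = 34.42
  Sum = 586.33 mg/L·h
IV tail: 32.08/0.136 = 235.882; AUC_iv,0→∞ = 586.33 + 235.882 = 822.212 mg/L·h
Trapezoidal AUC_0→13.5 (buccal film):
  [0→0.5]: (0.00+28.93)/2 × 0.5 = 7.2325
  [0.5→2.5]: (28.93+53.20)/2 × 2 = 82.13
  [2.5→3.5]: (53.20+49.43)/2 × 1 = 51.315
  [3.5→7.5]: (49.43+29.78)/2 × 4 = 158.42
  [7.5→13.5]: (29.78+13.18)/2 × 6 = 128.88
  Sum = 427.9775 mg/L·h
buccal film tail: 13.18/0.136 = 96.912; AUC_ev,0→∞ = 427.9775 + 96.912 = 524.8895 mg/L·h
F = (AUC_ev/D_ev)/(AUC_iv/D_iv) = (524.8895/20)/(822.212/20) = 26.244475/41.1106 = 0.6384

F = 0.638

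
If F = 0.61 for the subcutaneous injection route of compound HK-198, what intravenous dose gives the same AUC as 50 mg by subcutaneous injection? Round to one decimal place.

Systemic exposure from an extravascular dose = F × D_ev, so the equivalent IV dose is F × D_ev.
D_iv = F × D_ev = 0.61 × 50 = 30.5 mg

D_iv = 30.5 mg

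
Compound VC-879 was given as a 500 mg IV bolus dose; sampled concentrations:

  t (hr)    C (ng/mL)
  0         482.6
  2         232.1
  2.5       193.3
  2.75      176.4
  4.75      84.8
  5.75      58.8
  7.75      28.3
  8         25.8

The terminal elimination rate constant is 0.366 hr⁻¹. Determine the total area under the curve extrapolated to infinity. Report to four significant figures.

AUC = 1365 ng/mL·hr

Trapezoidal AUC_0→8:
  [0→2]: (482.6+232.1)/2 × 2 = 714.7
  [2→2.5]: (232.1+193.3)/2 × 0.5 = 106.35
  [2.5→2.75]: (193.3+176.4)/2 × 0.25 = 46.2125
  [2.75→4.75]: (176.4+84.8)/2 × 2 = 261.2
  [4.75→5.75]: (84.8+58.8)/2 × 1 = 71.8
  [5.75→7.75]: (58.8+28.3)/2 × 2 = 87.1
  [7.75→8]: (28.3+25.8)/2 × 0.25 = 6.7625
  Sum = 1294.125 ng/mL·hr
Extrapolated tail: C_last / k_e = 25.8 / 0.366 = 70.492
AUC_0→∞ = 1294.125 + 70.492 = 1364.617 ng/mL·hr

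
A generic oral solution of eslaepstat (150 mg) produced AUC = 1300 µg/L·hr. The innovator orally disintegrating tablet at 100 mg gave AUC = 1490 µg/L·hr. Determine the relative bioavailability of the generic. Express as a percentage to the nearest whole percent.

F_rel = (AUC_test/D_test) / (AUC_ref/D_ref)
      = (1300/150) / (1490/100)
      = 8.66667 / 14.9 = 0.5817 = 58.17%

F_rel = 58%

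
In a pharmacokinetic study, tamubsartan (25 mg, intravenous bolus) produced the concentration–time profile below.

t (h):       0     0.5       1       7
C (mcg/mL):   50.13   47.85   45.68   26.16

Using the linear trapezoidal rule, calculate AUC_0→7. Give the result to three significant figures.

Trapezoidal AUC_0→7:
  [0→0.5]: (50.13+47.85)/2 × 0.5 = 24.495
  [0.5→1]: (47.85+45.68)/2 × 0.5 = 23.3825
  [1→7]: (45.68+26.16)/2 × 6 = 215.52
  Sum = 263.3975 mcg/mL·h

AUC = 263 mcg/mL·h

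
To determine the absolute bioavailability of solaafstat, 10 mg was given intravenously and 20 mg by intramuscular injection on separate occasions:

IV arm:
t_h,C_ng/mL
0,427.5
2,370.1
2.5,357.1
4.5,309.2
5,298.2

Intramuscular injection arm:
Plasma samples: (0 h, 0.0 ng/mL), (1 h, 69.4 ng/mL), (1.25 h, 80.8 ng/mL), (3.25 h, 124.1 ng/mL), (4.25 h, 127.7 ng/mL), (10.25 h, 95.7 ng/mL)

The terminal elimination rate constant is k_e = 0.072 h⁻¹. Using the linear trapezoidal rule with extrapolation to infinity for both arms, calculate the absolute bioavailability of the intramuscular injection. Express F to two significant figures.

Trapezoidal AUC_0→5 (IV):
  [0→2]: (427.5+370.1)/2 × 2 = 797.6
  [2→2.5]: (370.1+357.1)/2 × 0.5 = 181.8
  [2.5→4.5]: (357.1+309.2)/2 × 2 = 666.3
  [4.5→5]: (309.2+298.2)/2 × 0.5 = 151.85
  Sum = 1797.55 ng/mL·h
IV tail: 298.2/0.072 = 4141.667; AUC_iv,0→∞ = 1797.55 + 4141.667 = 5939.217 ng/mL·h
Trapezoidal AUC_0→10.25 (intramuscular injection):
  [0→1]: (0.0+69.4)/2 × 1 = 34.7
  [1→1.25]: (69.4+80.8)/2 × 0.25 = 18.775
  [1.25→3.25]: (80.8+124.1)/2 × 2 = 204.9
  [3.25→4.25]: (124.1+127.7)/2 × 1 = 125.9
  [4.25→10.25]: (127.7+95.7)/2 × 6 = 670.2
  Sum = 1054.475 ng/mL·h
intramuscular injection tail: 95.7/0.072 = 1329.167; AUC_ev,0→∞ = 1054.475 + 1329.167 = 2383.642 ng/mL·h
F = (AUC_ev/D_ev)/(AUC_iv/D_iv) = (2383.642/20)/(5939.217/10) = 119.1821/593.9217 = 0.2007

F = 0.20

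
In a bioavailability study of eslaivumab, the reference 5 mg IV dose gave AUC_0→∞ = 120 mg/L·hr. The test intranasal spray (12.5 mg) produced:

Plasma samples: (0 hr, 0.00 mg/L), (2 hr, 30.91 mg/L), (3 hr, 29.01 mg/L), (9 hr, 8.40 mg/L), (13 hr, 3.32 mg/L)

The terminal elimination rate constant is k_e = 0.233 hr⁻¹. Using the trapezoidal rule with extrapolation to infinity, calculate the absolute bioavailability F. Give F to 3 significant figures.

Trapezoidal AUC_0→13 (intranasal spray):
  [0→2]: (0.00+30.91)/2 × 2 = 30.91
  [2→3]: (30.91+29.01)/2 × 1 = 29.96
  [3→9]: (29.01+8.40)/2 × 6 = 112.23
  [9→13]: (8.40+3.32)/2 × 4 = 23.44
  Sum = 196.54 mg/L·hr
Tail: C_last/k_e = 3.32/0.233 = 14.249
AUC_0→∞ (intranasal spray) = 196.54 + 14.249 = 210.789 mg/L·hr
F = (AUC_ev/D_ev)/(AUC_iv/D_iv) = (210.789/12.5)/(120/5) = 16.86312/24 = 0.7026

F = 0.703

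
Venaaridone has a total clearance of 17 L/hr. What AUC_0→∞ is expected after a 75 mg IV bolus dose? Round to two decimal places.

AUC = 4.41 mg/L·hr

AUC_0→∞ = Dose_iv / CL
        = 75 / 17 = 4.41176 mg/L·hr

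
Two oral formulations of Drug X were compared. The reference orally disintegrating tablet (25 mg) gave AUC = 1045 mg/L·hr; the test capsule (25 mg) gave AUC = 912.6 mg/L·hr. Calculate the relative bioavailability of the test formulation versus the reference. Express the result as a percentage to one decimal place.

F_rel = (AUC_test/D_test) / (AUC_ref/D_ref)
      = (912.6/25) / (1045/25)
      = 36.504 / 41.8 = 0.8733 = 87.33%

F_rel = 87.3%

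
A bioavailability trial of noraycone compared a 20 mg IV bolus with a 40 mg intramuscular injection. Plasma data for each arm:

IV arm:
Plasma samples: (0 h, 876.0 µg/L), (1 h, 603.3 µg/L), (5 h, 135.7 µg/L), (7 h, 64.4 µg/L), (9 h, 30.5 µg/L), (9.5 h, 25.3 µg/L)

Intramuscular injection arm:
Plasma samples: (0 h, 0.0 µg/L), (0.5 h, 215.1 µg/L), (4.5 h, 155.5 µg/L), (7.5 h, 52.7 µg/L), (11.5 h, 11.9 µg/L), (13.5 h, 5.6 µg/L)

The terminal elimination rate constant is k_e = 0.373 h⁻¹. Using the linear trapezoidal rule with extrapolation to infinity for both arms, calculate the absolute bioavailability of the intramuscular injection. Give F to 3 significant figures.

Trapezoidal AUC_0→9.5 (IV):
  [0→1]: (876.0+603.3)/2 × 1 = 739.65
  [1→5]: (603.3+135.7)/2 × 4 = 1478.0
  [5→7]: (135.7+64.4)/2 × 2 = 200.1
  [7→9]: (64.4+30.5)/2 × 2 = 94.9
  [9→9.5]: (30.5+25.3)/2 × 0.5 = 13.95
  Sum = 2526.6 µg/L·h
IV tail: 25.3/0.373 = 67.828; AUC_iv,0→∞ = 2526.6 + 67.828 = 2594.428 µg/L·h
Trapezoidal AUC_0→13.5 (intramuscular injection):
  [0→0.5]: (0.0+215.1)/2 × 0.5 = 53.775
  [0.5→4.5]: (215.1+155.5)/2 × 4 = 741.2
  [4.5→7.5]: (155.5+52.7)/2 × 3 = 312.3
  [7.5→11.5]: (52.7+11.9)/2 × 4 = 129.2
  [11.5→13.5]: (11.9+5.6)/2 × 2 = 17.5
  Sum = 1253.975 µg/L·h
intramuscular injection tail: 5.6/0.373 = 15.013; AUC_ev,0→∞ = 1253.975 + 15.013 = 1268.988 µg/L·h
F = (AUC_ev/D_ev)/(AUC_iv/D_iv) = (1268.988/40)/(2594.428/20) = 31.7247/129.7214 = 0.2446

F = 0.245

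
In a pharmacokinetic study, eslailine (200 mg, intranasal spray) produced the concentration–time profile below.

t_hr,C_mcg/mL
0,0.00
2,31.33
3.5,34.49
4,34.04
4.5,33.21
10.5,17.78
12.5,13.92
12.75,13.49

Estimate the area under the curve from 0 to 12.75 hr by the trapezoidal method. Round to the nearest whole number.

AUC = 303 mcg/mL·hr

Trapezoidal AUC_0→12.75:
  [0→2]: (0.00+31.33)/2 × 2 = 31.33
  [2→3.5]: (31.33+34.49)/2 × 1.5 = 49.365
  [3.5→4]: (34.49+34.04)/2 × 0.5 = 17.1325
  [4→4.5]: (34.04+33.21)/2 × 0.5 = 16.8125
  [4.5→10.5]: (33.21+17.78)/2 × 6 = 152.97
  [10.5→12.5]: (17.78+13.92)/2 × 2 = 31.7
  [12.5→12.75]: (13.92+13.49)/2 × 0.25 = 3.42625
  Sum = 302.73625 mcg/mL·hr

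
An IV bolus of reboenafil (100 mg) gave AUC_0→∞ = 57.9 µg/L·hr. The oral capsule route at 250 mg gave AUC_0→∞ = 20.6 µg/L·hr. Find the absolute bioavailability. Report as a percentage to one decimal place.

F = 14.2%

F = (AUC_ev / D_ev) / (AUC_iv / D_iv)
  = (20.6/250) / (57.9/100)
  = 0.0824 / 0.579 = 0.1423
  = 14.23%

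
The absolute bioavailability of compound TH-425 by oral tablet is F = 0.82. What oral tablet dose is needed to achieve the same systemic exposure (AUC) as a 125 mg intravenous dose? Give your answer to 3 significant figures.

D_oral = 152 mg

For equal systemic exposure: F × D_ev = D_iv
D_ev = D_iv / F = 125 / 0.82 = 152.439 mg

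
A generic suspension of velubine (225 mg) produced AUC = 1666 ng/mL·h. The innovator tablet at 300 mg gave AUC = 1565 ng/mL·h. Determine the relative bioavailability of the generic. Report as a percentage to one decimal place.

F_rel = 141.9%

F_rel = (AUC_test/D_test) / (AUC_ref/D_ref)
      = (1666/225) / (1565/300)
      = 7.40444 / 5.21667 = 1.4194 = 141.94%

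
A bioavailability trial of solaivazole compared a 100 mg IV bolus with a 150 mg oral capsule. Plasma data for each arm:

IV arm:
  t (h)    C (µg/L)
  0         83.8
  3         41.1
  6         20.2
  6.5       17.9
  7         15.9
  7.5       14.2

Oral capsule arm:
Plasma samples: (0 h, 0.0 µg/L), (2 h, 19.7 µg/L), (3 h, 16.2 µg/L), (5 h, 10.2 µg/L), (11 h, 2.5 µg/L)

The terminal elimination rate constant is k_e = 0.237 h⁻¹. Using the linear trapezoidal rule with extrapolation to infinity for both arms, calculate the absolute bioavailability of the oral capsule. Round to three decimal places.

Trapezoidal AUC_0→7.5 (IV):
  [0→3]: (83.8+41.1)/2 × 3 = 187.35
  [3→6]: (41.1+20.2)/2 × 3 = 91.95
  [6→6.5]: (20.2+17.9)/2 × 0.5 = 9.525
  [6.5→7]: (17.9+15.9)/2 × 0.5 = 8.45
  [7→7.5]: (15.9+14.2)/2 × 0.5 = 7.525
  Sum = 304.8 µg/L·h
IV tail: 14.2/0.237 = 59.916; AUC_iv,0→∞ = 304.8 + 59.916 = 364.716 µg/L·h
Trapezoidal AUC_0→11 (oral capsule):
  [0→2]: (0.0+19.7)/2 × 2 = 19.7
  [2→3]: (19.7+16.2)/2 × 1 = 17.95
  [3→5]: (16.2+10.2)/2 × 2 = 26.4
  [5→11]: (10.2+2.5)/2 × 6 = 38.1
  Sum = 102.15 µg/L·h
oral capsule tail: 2.5/0.237 = 10.549; AUC_ev,0→∞ = 102.15 + 10.549 = 112.699 µg/L·h
F = (AUC_ev/D_ev)/(AUC_iv/D_iv) = (112.699/150)/(364.716/100) = 0.751327/3.64716 = 0.2060

F = 0.206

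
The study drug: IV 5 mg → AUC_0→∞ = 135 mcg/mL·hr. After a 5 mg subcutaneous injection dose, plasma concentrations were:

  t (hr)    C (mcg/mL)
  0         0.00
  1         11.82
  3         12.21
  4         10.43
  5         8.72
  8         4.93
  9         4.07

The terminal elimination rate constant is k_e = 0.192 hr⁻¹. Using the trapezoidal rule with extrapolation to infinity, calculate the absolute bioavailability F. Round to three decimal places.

F = 0.719

Trapezoidal AUC_0→9 (subcutaneous injection):
  [0→1]: (0.00+11.82)/2 × 1 = 5.91
  [1→3]: (11.82+12.21)/2 × 2 = 24.03
  [3→4]: (12.21+10.43)/2 × 1 = 11.32
  [4→5]: (10.43+8.72)/2 × 1 = 9.575
  [5→8]: (8.72+4.93)/2 × 3 = 20.475
  [8→9]: (4.93+4.07)/2 × 1 = 4.5
  Sum = 75.81 mcg/mL·hr
Tail: C_last/k_e = 4.07/0.192 = 21.198
AUC_0→∞ (subcutaneous injection) = 75.81 + 21.198 = 97.008 mcg/mL·hr
F = (AUC_ev/D_ev)/(AUC_iv/D_iv) = (97.008/5)/(135/5) = 19.4016/27 = 0.7186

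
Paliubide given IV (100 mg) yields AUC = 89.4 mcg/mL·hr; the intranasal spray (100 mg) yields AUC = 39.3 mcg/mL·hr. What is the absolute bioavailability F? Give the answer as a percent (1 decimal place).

F = 44.0%

F = (AUC_ev / D_ev) / (AUC_iv / D_iv)
  = (39.3/100) / (89.4/100)
  = 0.393 / 0.894 = 0.4396
  = 43.96%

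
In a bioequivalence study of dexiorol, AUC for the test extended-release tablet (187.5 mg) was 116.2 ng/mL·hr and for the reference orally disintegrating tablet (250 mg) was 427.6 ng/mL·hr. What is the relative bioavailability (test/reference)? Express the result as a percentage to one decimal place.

F_rel = 36.2%

F_rel = (AUC_test/D_test) / (AUC_ref/D_ref)
      = (116.2/187.5) / (427.6/250)
      = 0.619733 / 1.7104 = 0.3623 = 36.23%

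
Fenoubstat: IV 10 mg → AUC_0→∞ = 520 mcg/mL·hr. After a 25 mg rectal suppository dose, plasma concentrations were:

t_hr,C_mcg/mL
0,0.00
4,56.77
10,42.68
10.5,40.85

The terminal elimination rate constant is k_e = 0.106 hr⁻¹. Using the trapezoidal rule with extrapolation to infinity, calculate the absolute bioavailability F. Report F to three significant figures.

F = 0.629

Trapezoidal AUC_0→10.5 (rectal suppository):
  [0→4]: (0.00+56.77)/2 × 4 = 113.54
  [4→10]: (56.77+42.68)/2 × 6 = 298.35
  [10→10.5]: (42.68+40.85)/2 × 0.5 = 20.8825
  Sum = 432.7725 mcg/mL·hr
Tail: C_last/k_e = 40.85/0.106 = 385.377
AUC_0→∞ (rectal suppository) = 432.7725 + 385.377 = 818.1495 mcg/mL·hr
F = (AUC_ev/D_ev)/(AUC_iv/D_iv) = (818.1495/25)/(520/10) = 32.72598/52 = 0.6293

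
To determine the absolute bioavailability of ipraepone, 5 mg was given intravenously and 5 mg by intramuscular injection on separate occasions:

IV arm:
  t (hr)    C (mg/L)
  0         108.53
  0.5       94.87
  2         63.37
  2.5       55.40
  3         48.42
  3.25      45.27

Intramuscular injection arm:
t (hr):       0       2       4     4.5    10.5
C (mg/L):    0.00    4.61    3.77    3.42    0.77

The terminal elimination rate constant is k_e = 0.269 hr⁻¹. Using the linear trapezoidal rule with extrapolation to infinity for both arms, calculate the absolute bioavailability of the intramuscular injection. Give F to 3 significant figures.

Trapezoidal AUC_0→3.25 (IV):
  [0→0.5]: (108.53+94.87)/2 × 0.5 = 50.85
  [0.5→2]: (94.87+63.37)/2 × 1.5 = 118.68
  [2→2.5]: (63.37+55.40)/2 × 0.5 = 29.6925
  [2.5→3]: (55.40+48.42)/2 × 0.5 = 25.955
  [3→3.25]: (48.42+45.27)/2 × 0.25 = 11.71125
  Sum = 236.88875 mg/L·hr
IV tail: 45.27/0.269 = 168.290; AUC_iv,0→∞ = 236.88875 + 168.290 = 405.17875 mg/L·hr
Trapezoidal AUC_0→10.5 (intramuscular injection):
  [0→2]: (0.00+4.61)/2 × 2 = 4.61
  [2→4]: (4.61+3.77)/2 × 2 = 8.38
  [4→4.5]: (3.77+3.42)/2 × 0.5 = 1.7975
  [4.5→10.5]: (3.42+0.77)/2 × 6 = 12.57
  Sum = 27.3575 mg/L·hr
intramuscular injection tail: 0.77/0.269 = 2.862; AUC_ev,0→∞ = 27.3575 + 2.862 = 30.2195 mg/L·hr
F = (AUC_ev/D_ev)/(AUC_iv/D_iv) = (30.2195/5)/(405.17875/5) = 6.0439/81.03575 = 0.0746

F = 0.0746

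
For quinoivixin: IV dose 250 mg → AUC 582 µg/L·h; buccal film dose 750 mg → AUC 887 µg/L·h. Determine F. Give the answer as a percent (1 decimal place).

F = 50.8%

F = (AUC_ev / D_ev) / (AUC_iv / D_iv)
  = (887/750) / (582/250)
  = 1.18267 / 2.328 = 0.5080
  = 50.80%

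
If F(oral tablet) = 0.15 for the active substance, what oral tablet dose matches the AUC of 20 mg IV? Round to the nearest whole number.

D_oral = 133 mg

For equal systemic exposure: F × D_ev = D_iv
D_ev = D_iv / F = 20 / 0.15 = 133.333 mg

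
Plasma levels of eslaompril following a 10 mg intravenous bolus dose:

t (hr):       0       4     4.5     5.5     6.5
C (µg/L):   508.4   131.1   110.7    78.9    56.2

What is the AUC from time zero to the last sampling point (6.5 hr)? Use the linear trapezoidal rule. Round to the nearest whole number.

AUC = 1502 µg/L·hr

Trapezoidal AUC_0→6.5:
  [0→4]: (508.4+131.1)/2 × 4 = 1279.0
  [4→4.5]: (131.1+110.7)/2 × 0.5 = 60.45
  [4.5→5.5]: (110.7+78.9)/2 × 1 = 94.8
  [5.5→6.5]: (78.9+56.2)/2 × 1 = 67.55
  Sum = 1501.8 µg/L·hr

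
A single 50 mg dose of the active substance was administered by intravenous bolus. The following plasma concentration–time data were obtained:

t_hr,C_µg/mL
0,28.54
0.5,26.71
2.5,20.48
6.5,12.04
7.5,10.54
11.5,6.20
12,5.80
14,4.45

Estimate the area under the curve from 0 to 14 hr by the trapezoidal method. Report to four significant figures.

Trapezoidal AUC_0→14:
  [0→0.5]: (28.54+26.71)/2 × 0.5 = 13.8125
  [0.5→2.5]: (26.71+20.48)/2 × 2 = 47.19
  [2.5→6.5]: (20.48+12.04)/2 × 4 = 65.04
  [6.5→7.5]: (12.04+10.54)/2 × 1 = 11.29
  [7.5→11.5]: (10.54+6.20)/2 × 4 = 33.48
  [11.5→12]: (6.20+5.80)/2 × 0.5 = 3.0
  [12→14]: (5.80+4.45)/2 × 2 = 10.25
  Sum = 184.0625 µg/mL·hr

AUC = 184.1 µg/mL·hr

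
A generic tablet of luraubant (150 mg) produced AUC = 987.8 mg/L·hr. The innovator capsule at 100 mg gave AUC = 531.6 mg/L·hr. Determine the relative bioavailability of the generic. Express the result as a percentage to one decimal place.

F_rel = (AUC_test/D_test) / (AUC_ref/D_ref)
      = (987.8/150) / (531.6/100)
      = 6.58533 / 5.316 = 1.2388 = 123.88%

F_rel = 123.9%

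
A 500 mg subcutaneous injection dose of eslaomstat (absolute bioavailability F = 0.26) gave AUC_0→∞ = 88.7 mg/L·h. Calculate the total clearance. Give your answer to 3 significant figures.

CL = F × Dose / AUC_0→∞
   = 0.26 × 500 / 88.7 = 1.46561 L/h

CL = 1.47 L/h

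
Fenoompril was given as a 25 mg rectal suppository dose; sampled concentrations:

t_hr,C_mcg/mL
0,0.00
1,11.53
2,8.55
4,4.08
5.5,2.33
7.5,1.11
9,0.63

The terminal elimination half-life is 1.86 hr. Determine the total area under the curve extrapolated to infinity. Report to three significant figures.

AUC = 39.7 mcg/mL·hr

Trapezoidal AUC_0→9:
  [0→1]: (0.00+11.53)/2 × 1 = 5.765
  [1→2]: (11.53+8.55)/2 × 1 = 10.04
  [2→4]: (8.55+4.08)/2 × 2 = 12.63
  [4→5.5]: (4.08+2.33)/2 × 1.5 = 4.8075
  [5.5→7.5]: (2.33+1.11)/2 × 2 = 3.44
  [7.5→9]: (1.11+0.63)/2 × 1.5 = 1.305
  Sum = 37.9875 mcg/mL·hr
k_e = ln2 / t½ = 0.693147 / 1.86 = 0.3727 hr^-1
Extrapolated tail: C_last / k_e = 0.63 / 0.3727 = 1.690
AUC_0→∞ = 37.9875 + 1.690 = 39.6775 mcg/mL·hr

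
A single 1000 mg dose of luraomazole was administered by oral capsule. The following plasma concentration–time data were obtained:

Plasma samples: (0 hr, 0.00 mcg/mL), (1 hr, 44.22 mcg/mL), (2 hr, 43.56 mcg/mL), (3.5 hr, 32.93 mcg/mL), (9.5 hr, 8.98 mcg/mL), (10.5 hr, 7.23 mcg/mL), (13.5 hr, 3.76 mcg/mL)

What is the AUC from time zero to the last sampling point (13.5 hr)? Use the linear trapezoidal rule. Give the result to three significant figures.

Trapezoidal AUC_0→13.5:
  [0→1]: (0.00+44.22)/2 × 1 = 22.11
  [1→2]: (44.22+43.56)/2 × 1 = 43.89
  [2→3.5]: (43.56+32.93)/2 × 1.5 = 57.3675
  [3.5→9.5]: (32.93+8.98)/2 × 6 = 125.73
  [9.5→10.5]: (8.98+7.23)/2 × 1 = 8.105
  [10.5→13.5]: (7.23+3.76)/2 × 3 = 16.485
  Sum = 273.6875 mcg/mL·hr

AUC = 274 mcg/mL·hr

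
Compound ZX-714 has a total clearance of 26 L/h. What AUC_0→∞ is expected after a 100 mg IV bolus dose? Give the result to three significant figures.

AUC_0→∞ = Dose_iv / CL
        = 100 / 26 = 3.84615 mg/L·h

AUC = 3.85 mg/L·h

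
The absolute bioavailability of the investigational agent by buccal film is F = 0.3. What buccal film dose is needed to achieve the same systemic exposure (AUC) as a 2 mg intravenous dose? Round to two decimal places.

For equal systemic exposure: F × D_ev = D_iv
D_ev = D_iv / F = 2 / 0.3 = 6.66667 mg

D_buccal = 6.67 mg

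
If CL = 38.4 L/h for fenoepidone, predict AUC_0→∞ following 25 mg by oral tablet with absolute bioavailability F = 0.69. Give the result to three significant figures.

AUC = 0.449 mg/L·h

AUC_0→∞ = F × Dose / CL
        = 0.69 × 25 / 38.4 = 0.44921875 mg/L·h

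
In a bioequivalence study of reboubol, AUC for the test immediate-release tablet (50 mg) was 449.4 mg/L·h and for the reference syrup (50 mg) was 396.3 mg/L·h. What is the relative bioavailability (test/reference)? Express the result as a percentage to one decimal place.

F_rel = (AUC_test/D_test) / (AUC_ref/D_ref)
      = (449.4/50) / (396.3/50)
      = 8.988 / 7.926 = 1.1340 = 113.40%

F_rel = 113.4%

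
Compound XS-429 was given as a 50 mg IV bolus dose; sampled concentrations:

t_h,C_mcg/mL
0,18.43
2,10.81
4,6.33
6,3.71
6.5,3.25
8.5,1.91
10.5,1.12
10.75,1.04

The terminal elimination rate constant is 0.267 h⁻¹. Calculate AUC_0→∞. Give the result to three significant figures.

AUC = 70.5 mcg/mL·h

Trapezoidal AUC_0→10.75:
  [0→2]: (18.43+10.81)/2 × 2 = 29.24
  [2→4]: (10.81+6.33)/2 × 2 = 17.14
  [4→6]: (6.33+3.71)/2 × 2 = 10.04
  [6→6.5]: (3.71+3.25)/2 × 0.5 = 1.74
  [6.5→8.5]: (3.25+1.91)/2 × 2 = 5.16
  [8.5→10.5]: (1.91+1.12)/2 × 2 = 3.03
  [10.5→10.75]: (1.12+1.04)/2 × 0.25 = 0.27
  Sum = 66.62 mcg/mL·h
Extrapolated tail: C_last / k_e = 1.04 / 0.267 = 3.895
AUC_0→∞ = 66.62 + 3.895 = 70.515 mcg/mL·h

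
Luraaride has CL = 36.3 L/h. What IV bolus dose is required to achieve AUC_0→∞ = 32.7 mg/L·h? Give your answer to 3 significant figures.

Dose = 1190 mg

Dose_iv = CL × AUC_0→∞
     = 36.3 × 32.7 = 1187.01 mg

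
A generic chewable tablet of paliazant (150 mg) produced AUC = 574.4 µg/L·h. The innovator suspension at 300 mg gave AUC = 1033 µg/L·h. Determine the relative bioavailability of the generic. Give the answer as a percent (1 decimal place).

F_rel = (AUC_test/D_test) / (AUC_ref/D_ref)
      = (574.4/150) / (1033/300)
      = 3.82933 / 3.44333 = 1.1121 = 111.21%

F_rel = 111.2%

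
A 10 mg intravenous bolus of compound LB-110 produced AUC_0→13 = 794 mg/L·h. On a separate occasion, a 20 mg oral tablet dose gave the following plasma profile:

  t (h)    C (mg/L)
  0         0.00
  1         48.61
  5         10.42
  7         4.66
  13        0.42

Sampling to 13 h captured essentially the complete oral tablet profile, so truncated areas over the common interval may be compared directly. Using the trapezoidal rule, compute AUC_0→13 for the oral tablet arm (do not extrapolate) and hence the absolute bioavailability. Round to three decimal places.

Trapezoidal AUC_0→13 (oral tablet):
  [0→1]: (0.00+48.61)/2 × 1 = 24.305
  [1→5]: (48.61+10.42)/2 × 4 = 118.06
  [5→7]: (10.42+4.66)/2 × 2 = 15.08
  [7→13]: (4.66+0.42)/2 × 6 = 15.24
  Sum = 172.685 mg/L·h
F = (AUC_ev/D_ev)/(AUC_iv/D_iv) = (172.685/20)/(794/10) = 8.63425/79.4 = 0.1087

F = 0.109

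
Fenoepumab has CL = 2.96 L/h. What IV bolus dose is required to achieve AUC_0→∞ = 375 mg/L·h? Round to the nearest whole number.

Dose = 1110 mg

Dose_iv = CL × AUC_0→∞
     = 2.96 × 375 = 1110 mg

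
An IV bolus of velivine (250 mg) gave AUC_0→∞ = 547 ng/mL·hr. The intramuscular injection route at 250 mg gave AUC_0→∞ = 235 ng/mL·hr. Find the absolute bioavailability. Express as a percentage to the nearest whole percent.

F = 43%

F = (AUC_ev / D_ev) / (AUC_iv / D_iv)
  = (235/250) / (547/250)
  = 0.94 / 2.188 = 0.4296
  = 42.96%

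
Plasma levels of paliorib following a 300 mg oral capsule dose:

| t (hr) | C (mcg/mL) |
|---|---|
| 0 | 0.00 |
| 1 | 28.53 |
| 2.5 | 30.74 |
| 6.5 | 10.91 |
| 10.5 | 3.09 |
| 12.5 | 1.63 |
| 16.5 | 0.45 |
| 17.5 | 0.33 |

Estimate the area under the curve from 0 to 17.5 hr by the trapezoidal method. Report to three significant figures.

AUC = 179 mcg/mL·hr

Trapezoidal AUC_0→17.5:
  [0→1]: (0.00+28.53)/2 × 1 = 14.265
  [1→2.5]: (28.53+30.74)/2 × 1.5 = 44.4525
  [2.5→6.5]: (30.74+10.91)/2 × 4 = 83.3
  [6.5→10.5]: (10.91+3.09)/2 × 4 = 28.0
  [10.5→12.5]: (3.09+1.63)/2 × 2 = 4.72
  [12.5→16.5]: (1.63+0.45)/2 × 4 = 4.16
  [16.5→17.5]: (0.45+0.33)/2 × 1 = 0.39
  Sum = 179.2875 mcg/mL·hr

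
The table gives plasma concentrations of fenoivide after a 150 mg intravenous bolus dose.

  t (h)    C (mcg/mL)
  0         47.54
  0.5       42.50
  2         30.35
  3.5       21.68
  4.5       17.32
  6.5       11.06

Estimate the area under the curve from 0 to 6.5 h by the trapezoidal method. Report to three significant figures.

Trapezoidal AUC_0→6.5:
  [0→0.5]: (47.54+42.50)/2 × 0.5 = 22.51
  [0.5→2]: (42.50+30.35)/2 × 1.5 = 54.6375
  [2→3.5]: (30.35+21.68)/2 × 1.5 = 39.0225
  [3.5→4.5]: (21.68+17.32)/2 × 1 = 19.5
  [4.5→6.5]: (17.32+11.06)/2 × 2 = 28.38
  Sum = 164.05 mcg/mL·h

AUC = 164 mcg/mL·h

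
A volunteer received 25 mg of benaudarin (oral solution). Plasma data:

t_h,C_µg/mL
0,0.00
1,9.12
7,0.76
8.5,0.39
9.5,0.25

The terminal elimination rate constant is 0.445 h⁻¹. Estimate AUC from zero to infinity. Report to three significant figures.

Trapezoidal AUC_0→9.5:
  [0→1]: (0.00+9.12)/2 × 1 = 4.56
  [1→7]: (9.12+0.76)/2 × 6 = 29.64
  [7→8.5]: (0.76+0.39)/2 × 1.5 = 0.8625
  [8.5→9.5]: (0.39+0.25)/2 × 1 = 0.32
  Sum = 35.3825 µg/mL·h
Extrapolated tail: C_last / k_e = 0.25 / 0.445 = 0.562
AUC_0→∞ = 35.3825 + 0.562 = 35.9445 µg/mL·h

AUC = 35.9 µg/mL·h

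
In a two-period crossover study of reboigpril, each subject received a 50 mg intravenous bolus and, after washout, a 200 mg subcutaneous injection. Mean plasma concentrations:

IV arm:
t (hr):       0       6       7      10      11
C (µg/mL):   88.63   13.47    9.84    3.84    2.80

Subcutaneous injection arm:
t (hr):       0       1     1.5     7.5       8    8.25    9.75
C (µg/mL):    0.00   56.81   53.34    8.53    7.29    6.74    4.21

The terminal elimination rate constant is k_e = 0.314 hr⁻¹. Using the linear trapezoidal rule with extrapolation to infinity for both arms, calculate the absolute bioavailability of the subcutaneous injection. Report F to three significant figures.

F = 0.192

Trapezoidal AUC_0→11 (IV):
  [0→6]: (88.63+13.47)/2 × 6 = 306.3
  [6→7]: (13.47+9.84)/2 × 1 = 11.655
  [7→10]: (9.84+3.84)/2 × 3 = 20.52
  [10→11]: (3.84+2.80)/2 × 1 = 3.32
  Sum = 341.795 µg/mL·hr
IV tail: 2.80/0.314 = 8.917; AUC_iv,0→∞ = 341.795 + 8.917 = 350.712 µg/mL·hr
Trapezoidal AUC_0→9.75 (subcutaneous injection):
  [0→1]: (0.00+56.81)/2 × 1 = 28.405
  [1→1.5]: (56.81+53.34)/2 × 0.5 = 27.5375
  [1.5→7.5]: (53.34+8.53)/2 × 6 = 185.61
  [7.5→8]: (8.53+7.29)/2 × 0.5 = 3.955
  [8→8.25]: (7.29+6.74)/2 × 0.25 = 1.75375
  [8.25→9.75]: (6.74+4.21)/2 × 1.5 = 8.2125
  Sum = 255.47375 µg/mL·hr
subcutaneous injection tail: 4.21/0.314 = 13.408; AUC_ev,0→∞ = 255.47375 + 13.408 = 268.88175 µg/mL·hr
F = (AUC_ev/D_ev)/(AUC_iv/D_iv) = (268.88175/200)/(350.712/50) = 1.34441/7.01424 = 0.1917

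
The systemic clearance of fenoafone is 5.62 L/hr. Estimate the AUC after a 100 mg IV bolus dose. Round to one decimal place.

AUC_0→∞ = Dose_iv / CL
        = 100 / 5.62 = 17.7936 mg/L·hr

AUC = 17.8 mg/L·hr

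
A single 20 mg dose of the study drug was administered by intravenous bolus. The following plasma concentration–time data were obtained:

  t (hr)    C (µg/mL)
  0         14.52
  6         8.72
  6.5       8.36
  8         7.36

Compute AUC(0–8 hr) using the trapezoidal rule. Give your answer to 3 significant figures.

Trapezoidal AUC_0→8:
  [0→6]: (14.52+8.72)/2 × 6 = 69.72
  [6→6.5]: (8.72+8.36)/2 × 0.5 = 4.27
  [6.5→8]: (8.36+7.36)/2 × 1.5 = 11.79
  Sum = 85.78 µg/mL·hr

AUC = 85.8 µg/mL·hr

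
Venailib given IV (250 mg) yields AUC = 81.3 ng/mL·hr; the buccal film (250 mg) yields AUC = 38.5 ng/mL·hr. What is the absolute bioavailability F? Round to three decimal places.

F = 0.474

F = (AUC_ev / D_ev) / (AUC_iv / D_iv)
  = (38.5/250) / (81.3/250)
  = 0.154 / 0.3252 = 0.4736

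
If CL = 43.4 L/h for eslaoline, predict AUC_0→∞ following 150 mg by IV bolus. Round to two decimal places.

AUC_0→∞ = Dose_iv / CL
        = 150 / 43.4 = 3.45622 mg/L·h

AUC = 3.46 mg/L·h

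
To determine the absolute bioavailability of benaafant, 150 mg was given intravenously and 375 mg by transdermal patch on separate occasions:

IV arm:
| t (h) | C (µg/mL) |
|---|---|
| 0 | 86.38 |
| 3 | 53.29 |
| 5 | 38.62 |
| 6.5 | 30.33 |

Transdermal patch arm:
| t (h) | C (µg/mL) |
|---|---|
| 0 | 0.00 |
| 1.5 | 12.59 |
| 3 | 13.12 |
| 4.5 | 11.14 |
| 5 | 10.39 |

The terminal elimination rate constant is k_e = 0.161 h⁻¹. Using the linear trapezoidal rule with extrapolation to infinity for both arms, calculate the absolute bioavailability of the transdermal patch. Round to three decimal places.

Trapezoidal AUC_0→6.5 (IV):
  [0→3]: (86.38+53.29)/2 × 3 = 209.505
  [3→5]: (53.29+38.62)/2 × 2 = 91.91
  [5→6.5]: (38.62+30.33)/2 × 1.5 = 51.7125
  Sum = 353.1275 µg/mL·h
IV tail: 30.33/0.161 = 188.385; AUC_iv,0→∞ = 353.1275 + 188.385 = 541.5125 µg/mL·h
Trapezoidal AUC_0→5 (transdermal patch):
  [0→1.5]: (0.00+12.59)/2 × 1.5 = 9.4425
  [1.5→3]: (12.59+13.12)/2 × 1.5 = 19.2825
  [3→4.5]: (13.12+11.14)/2 × 1.5 = 18.195
  [4.5→5]: (11.14+10.39)/2 × 0.5 = 5.3825
  Sum = 52.3025 µg/mL·h
transdermal patch tail: 10.39/0.161 = 64.534; AUC_ev,0→∞ = 52.3025 + 64.534 = 116.8365 µg/mL·h
F = (AUC_ev/D_ev)/(AUC_iv/D_iv) = (116.8365/375)/(541.5125/150) = 0.311564/3.61008 = 0.0863

F = 0.086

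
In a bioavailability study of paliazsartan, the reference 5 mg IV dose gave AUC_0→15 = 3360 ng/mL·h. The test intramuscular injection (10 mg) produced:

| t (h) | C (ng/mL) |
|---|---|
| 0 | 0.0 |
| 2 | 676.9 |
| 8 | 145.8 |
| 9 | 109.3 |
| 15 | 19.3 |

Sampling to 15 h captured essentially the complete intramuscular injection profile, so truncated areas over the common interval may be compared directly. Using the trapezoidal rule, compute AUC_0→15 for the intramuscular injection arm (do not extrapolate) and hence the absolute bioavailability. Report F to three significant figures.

Trapezoidal AUC_0→15 (intramuscular injection):
  [0→2]: (0.0+676.9)/2 × 2 = 676.9
  [2→8]: (676.9+145.8)/2 × 6 = 2468.1
  [8→9]: (145.8+109.3)/2 × 1 = 127.55
  [9→15]: (109.3+19.3)/2 × 6 = 385.8
  Sum = 3658.35 ng/mL·h
F = (AUC_ev/D_ev)/(AUC_iv/D_iv) = (3658.35/10)/(3360/5) = 365.835/672 = 0.5444

F = 0.544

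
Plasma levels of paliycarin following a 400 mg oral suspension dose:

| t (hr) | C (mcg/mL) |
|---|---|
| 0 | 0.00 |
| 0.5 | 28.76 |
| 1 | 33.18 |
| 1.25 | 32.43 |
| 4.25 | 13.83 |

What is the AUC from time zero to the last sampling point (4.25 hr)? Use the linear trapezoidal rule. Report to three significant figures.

Trapezoidal AUC_0→4.25:
  [0→0.5]: (0.00+28.76)/2 × 0.5 = 7.19
  [0.5→1]: (28.76+33.18)/2 × 0.5 = 15.485
  [1→1.25]: (33.18+32.43)/2 × 0.25 = 8.20125
  [1.25→4.25]: (32.43+13.83)/2 × 3 = 69.39
  Sum = 100.26625 mcg/mL·hr

AUC = 100 mcg/mL·hr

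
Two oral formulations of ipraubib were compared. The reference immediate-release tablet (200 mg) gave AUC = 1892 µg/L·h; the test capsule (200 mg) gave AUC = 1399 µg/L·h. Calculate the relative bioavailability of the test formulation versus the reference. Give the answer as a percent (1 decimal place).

F_rel = (AUC_test/D_test) / (AUC_ref/D_ref)
      = (1399/200) / (1892/200)
      = 6.995 / 9.46 = 0.7394 = 73.94%

F_rel = 73.9%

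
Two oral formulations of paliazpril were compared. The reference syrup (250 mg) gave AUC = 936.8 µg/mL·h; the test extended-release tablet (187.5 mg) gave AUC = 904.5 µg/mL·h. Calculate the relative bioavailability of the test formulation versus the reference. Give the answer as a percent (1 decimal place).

F_rel = 128.7%

F_rel = (AUC_test/D_test) / (AUC_ref/D_ref)
      = (904.5/187.5) / (936.8/250)
      = 4.824 / 3.7472 = 1.2874 = 128.74%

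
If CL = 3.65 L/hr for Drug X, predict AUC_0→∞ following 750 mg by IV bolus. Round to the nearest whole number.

AUC_0→∞ = Dose_iv / CL
        = 750 / 3.65 = 205.479 mg/L·hr

AUC = 205 mg/L·hr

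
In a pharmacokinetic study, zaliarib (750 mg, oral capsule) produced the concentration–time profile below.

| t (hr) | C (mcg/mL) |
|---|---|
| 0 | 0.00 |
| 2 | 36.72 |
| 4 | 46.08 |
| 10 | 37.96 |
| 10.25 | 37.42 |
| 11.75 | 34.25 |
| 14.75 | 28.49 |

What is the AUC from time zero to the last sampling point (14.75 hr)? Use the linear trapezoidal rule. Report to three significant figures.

Trapezoidal AUC_0→14.75:
  [0→2]: (0.00+36.72)/2 × 2 = 36.72
  [2→4]: (36.72+46.08)/2 × 2 = 82.8
  [4→10]: (46.08+37.96)/2 × 6 = 252.12
  [10→10.25]: (37.96+37.42)/2 × 0.25 = 9.4225
  [10.25→11.75]: (37.42+34.25)/2 × 1.5 = 53.7525
  [11.75→14.75]: (34.25+28.49)/2 × 3 = 94.11
  Sum = 528.925 mcg/mL·hr

AUC = 529 mcg/mL·hr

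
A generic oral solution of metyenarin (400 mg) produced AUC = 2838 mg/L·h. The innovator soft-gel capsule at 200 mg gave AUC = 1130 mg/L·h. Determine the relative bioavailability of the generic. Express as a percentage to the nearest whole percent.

F_rel = (AUC_test/D_test) / (AUC_ref/D_ref)
      = (2838/400) / (1130/200)
      = 7.095 / 5.65 = 1.2558 = 125.58%

F_rel = 126%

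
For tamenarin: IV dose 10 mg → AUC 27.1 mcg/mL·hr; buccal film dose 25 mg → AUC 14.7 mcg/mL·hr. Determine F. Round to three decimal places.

F = (AUC_ev / D_ev) / (AUC_iv / D_iv)
  = (14.7/25) / (27.1/10)
  = 0.588 / 2.71 = 0.2170

F = 0.217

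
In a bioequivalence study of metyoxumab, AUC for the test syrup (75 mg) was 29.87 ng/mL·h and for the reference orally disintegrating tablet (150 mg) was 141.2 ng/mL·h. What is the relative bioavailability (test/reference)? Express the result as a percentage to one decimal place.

F_rel = (AUC_test/D_test) / (AUC_ref/D_ref)
      = (29.87/75) / (141.2/150)
      = 0.398267 / 0.941333 = 0.4231 = 42.31%

F_rel = 42.3%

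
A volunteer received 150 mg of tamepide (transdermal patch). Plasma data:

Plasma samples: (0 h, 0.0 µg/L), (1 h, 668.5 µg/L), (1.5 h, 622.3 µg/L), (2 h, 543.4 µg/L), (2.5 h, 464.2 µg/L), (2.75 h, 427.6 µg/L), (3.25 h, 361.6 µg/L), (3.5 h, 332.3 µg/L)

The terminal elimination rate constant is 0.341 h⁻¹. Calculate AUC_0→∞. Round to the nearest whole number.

Trapezoidal AUC_0→3.5:
  [0→1]: (0.0+668.5)/2 × 1 = 334.25
  [1→1.5]: (668.5+622.3)/2 × 0.5 = 322.7
  [1.5→2]: (622.3+543.4)/2 × 0.5 = 291.425
  [2→2.5]: (543.4+464.2)/2 × 0.5 = 251.9
  [2.5→2.75]: (464.2+427.6)/2 × 0.25 = 111.475
  [2.75→3.25]: (427.6+361.6)/2 × 0.5 = 197.3
  [3.25→3.5]: (361.6+332.3)/2 × 0.25 = 86.7375
  Sum = 1595.7875 µg/L·h
Extrapolated tail: C_last / k_e = 332.3 / 0.341 = 974.487
AUC_0→∞ = 1595.7875 + 974.487 = 2570.2745 µg/L·h

AUC = 2570 µg/L·h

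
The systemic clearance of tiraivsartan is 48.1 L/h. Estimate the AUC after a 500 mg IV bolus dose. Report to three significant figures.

AUC = 10.4 mg/L·h

AUC_0→∞ = Dose_iv / CL
        = 500 / 48.1 = 10.395 mg/L·h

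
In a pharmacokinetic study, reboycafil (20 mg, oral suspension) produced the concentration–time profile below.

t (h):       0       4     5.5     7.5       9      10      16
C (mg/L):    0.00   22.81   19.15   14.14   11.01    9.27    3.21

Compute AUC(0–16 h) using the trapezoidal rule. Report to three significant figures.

Trapezoidal AUC_0→16:
  [0→4]: (0.00+22.81)/2 × 4 = 45.62
  [4→5.5]: (22.81+19.15)/2 × 1.5 = 31.47
  [5.5→7.5]: (19.15+14.14)/2 × 2 = 33.29
  [7.5→9]: (14.14+11.01)/2 × 1.5 = 18.8625
  [9→10]: (11.01+9.27)/2 × 1 = 10.14
  [10→16]: (9.27+3.21)/2 × 6 = 37.44
  Sum = 176.8225 mg/L·h

AUC = 177 mg/L·h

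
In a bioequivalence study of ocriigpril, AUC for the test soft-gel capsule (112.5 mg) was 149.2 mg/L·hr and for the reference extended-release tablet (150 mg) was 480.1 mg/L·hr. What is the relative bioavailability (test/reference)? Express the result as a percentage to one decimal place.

F_rel = 41.4%

F_rel = (AUC_test/D_test) / (AUC_ref/D_ref)
      = (149.2/112.5) / (480.1/150)
      = 1.32622 / 3.20067 = 0.4144 = 41.44%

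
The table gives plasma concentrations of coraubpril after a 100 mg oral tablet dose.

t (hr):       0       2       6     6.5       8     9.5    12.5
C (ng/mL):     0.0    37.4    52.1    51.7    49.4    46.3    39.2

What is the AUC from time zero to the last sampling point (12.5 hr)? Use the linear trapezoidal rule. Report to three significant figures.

Trapezoidal AUC_0→12.5:
  [0→2]: (0.0+37.4)/2 × 2 = 37.4
  [2→6]: (37.4+52.1)/2 × 4 = 179.0
  [6→6.5]: (52.1+51.7)/2 × 0.5 = 25.95
  [6.5→8]: (51.7+49.4)/2 × 1.5 = 75.825
  [8→9.5]: (49.4+46.3)/2 × 1.5 = 71.775
  [9.5→12.5]: (46.3+39.2)/2 × 3 = 128.25
  Sum = 518.2 ng/mL·hr

AUC = 518 ng/mL·hr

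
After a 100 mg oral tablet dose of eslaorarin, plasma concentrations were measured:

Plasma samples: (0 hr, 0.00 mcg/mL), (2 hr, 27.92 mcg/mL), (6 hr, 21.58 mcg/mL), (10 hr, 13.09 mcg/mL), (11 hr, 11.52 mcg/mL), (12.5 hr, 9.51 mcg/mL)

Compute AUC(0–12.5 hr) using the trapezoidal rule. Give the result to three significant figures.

Trapezoidal AUC_0→12.5:
  [0→2]: (0.00+27.92)/2 × 2 = 27.92
  [2→6]: (27.92+21.58)/2 × 4 = 99.0
  [6→10]: (21.58+13.09)/2 × 4 = 69.34
  [10→11]: (13.09+11.52)/2 × 1 = 12.305
  [11→12.5]: (11.52+9.51)/2 × 1.5 = 15.7725
  Sum = 224.3375 mcg/mL·hr

AUC = 224 mcg/mL·hr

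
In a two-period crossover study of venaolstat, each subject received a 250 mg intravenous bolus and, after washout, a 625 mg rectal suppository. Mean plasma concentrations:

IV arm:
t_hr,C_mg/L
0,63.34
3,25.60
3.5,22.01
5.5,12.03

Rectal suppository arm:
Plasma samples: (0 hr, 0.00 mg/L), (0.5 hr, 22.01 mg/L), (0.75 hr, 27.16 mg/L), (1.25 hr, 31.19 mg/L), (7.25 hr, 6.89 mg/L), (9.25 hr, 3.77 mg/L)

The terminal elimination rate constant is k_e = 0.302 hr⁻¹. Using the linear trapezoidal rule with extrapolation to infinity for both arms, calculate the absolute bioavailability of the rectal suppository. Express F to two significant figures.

F = 0.30

Trapezoidal AUC_0→5.5 (IV):
  [0→3]: (63.34+25.60)/2 × 3 = 133.41
  [3→3.5]: (25.60+22.01)/2 × 0.5 = 11.9025
  [3.5→5.5]: (22.01+12.03)/2 × 2 = 34.04
  Sum = 179.3525 mg/L·hr
IV tail: 12.03/0.302 = 39.834; AUC_iv,0→∞ = 179.3525 + 39.834 = 219.1865 mg/L·hr
Trapezoidal AUC_0→9.25 (rectal suppository):
  [0→0.5]: (0.00+22.01)/2 × 0.5 = 5.5025
  [0.5→0.75]: (22.01+27.16)/2 × 0.25 = 6.14625
  [0.75→1.25]: (27.16+31.19)/2 × 0.5 = 14.5875
  [1.25→7.25]: (31.19+6.89)/2 × 6 = 114.24
  [7.25→9.25]: (6.89+3.77)/2 × 2 = 10.66
  Sum = 151.13625 mg/L·hr
rectal suppository tail: 3.77/0.302 = 12.483; AUC_ev,0→∞ = 151.13625 + 12.483 = 163.61925 mg/L·hr
F = (AUC_ev/D_ev)/(AUC_iv/D_iv) = (163.61925/625)/(219.1865/250) = 0.2617908/0.876746 = 0.2986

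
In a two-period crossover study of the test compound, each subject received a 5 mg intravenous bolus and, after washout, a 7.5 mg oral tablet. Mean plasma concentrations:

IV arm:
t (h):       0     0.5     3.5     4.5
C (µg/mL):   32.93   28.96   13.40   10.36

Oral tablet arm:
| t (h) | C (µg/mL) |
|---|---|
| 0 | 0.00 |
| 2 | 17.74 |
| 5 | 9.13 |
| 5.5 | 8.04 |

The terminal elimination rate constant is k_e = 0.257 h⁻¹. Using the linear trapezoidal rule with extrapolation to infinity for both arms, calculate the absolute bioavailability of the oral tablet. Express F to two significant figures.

F = 0.48

Trapezoidal AUC_0→4.5 (IV):
  [0→0.5]: (32.93+28.96)/2 × 0.5 = 15.4725
  [0.5→3.5]: (28.96+13.40)/2 × 3 = 63.54
  [3.5→4.5]: (13.40+10.36)/2 × 1 = 11.88
  Sum = 90.8925 µg/mL·h
IV tail: 10.36/0.257 = 40.311; AUC_iv,0→∞ = 90.8925 + 40.311 = 131.2035 µg/mL·h
Trapezoidal AUC_0→5.5 (oral tablet):
  [0→2]: (0.00+17.74)/2 × 2 = 17.74
  [2→5]: (17.74+9.13)/2 × 3 = 40.305
  [5→5.5]: (9.13+8.04)/2 × 0.5 = 4.2925
  Sum = 62.3375 µg/mL·h
oral tablet tail: 8.04/0.257 = 31.284; AUC_ev,0→∞ = 62.3375 + 31.284 = 93.6215 µg/mL·h
F = (AUC_ev/D_ev)/(AUC_iv/D_iv) = (93.6215/7.5)/(131.2035/5) = 12.4829/26.2407 = 0.4757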